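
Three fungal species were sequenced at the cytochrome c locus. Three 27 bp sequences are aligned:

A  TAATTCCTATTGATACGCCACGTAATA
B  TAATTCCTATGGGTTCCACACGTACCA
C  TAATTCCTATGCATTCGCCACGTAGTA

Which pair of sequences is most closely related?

A and C

A–B: 7/27 differ, p = 0.259, d = 0.318.
A–C: 4/27 differ, p = 0.148, d = 0.165.
B–C: 6/27 differ, p = 0.222, d = 0.264.
The smallest distance is between A and C.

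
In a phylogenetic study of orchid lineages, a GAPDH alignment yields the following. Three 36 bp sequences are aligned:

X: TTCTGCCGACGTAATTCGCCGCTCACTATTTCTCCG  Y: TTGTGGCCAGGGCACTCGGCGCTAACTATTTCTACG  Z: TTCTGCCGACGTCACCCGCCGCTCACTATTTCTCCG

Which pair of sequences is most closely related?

X and Z

X–Y: 10/36 differ, p = 0.278, d = 0.347.
X–Z: 3/36 differ, p = 0.083, d = 0.088.
Y–Z: 9/36 differ, p = 0.250, d = 0.304.
The smallest distance is between X and Z.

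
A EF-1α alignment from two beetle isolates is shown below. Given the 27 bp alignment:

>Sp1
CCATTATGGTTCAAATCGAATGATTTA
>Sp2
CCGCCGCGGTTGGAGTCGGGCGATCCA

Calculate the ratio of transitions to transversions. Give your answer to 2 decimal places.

12.00

Transitions are A↔G and C↔T; transversions are all other mismatches.
Transitions: 12. Transversions: 1.
R = 12/1 = 12.00.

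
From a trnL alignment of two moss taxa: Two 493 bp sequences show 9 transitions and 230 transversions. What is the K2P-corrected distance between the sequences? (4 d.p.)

P = 9/493 ≈ 0.018256 and Q = 230/493 ≈ 0.466531.
Under the Kimura two-parameter model, d = −½ ln(1 − 2P − Q) − ¼ ln(1 − 2Q).
1 − 2P − Q = 0.496957, giving −½ ln(0.496957) = 0.349626.
1 − 2Q = 0.066938, giving −¼ ln(0.066938) = 0.675997.
d = 0.349626 + 0.675997 = 1.025623.

1.0256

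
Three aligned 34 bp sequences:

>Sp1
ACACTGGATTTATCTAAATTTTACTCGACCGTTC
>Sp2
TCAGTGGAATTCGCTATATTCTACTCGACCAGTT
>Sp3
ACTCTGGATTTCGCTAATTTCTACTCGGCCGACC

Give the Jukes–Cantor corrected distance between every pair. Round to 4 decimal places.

d(Sp1,Sp2) = 0.3734, d(Sp1,Sp3) = 0.2824, d(Sp2,Sp3) = 0.4234

Sp1–Sp2: 10/34 sites differ → p ≈ 0.294118, d = −0.75 ln(1 − 0.392157) = 0.373379 ≈ 0.3734.
Sp1–Sp3: 8/34 sites differ → p ≈ 0.235294, d = −0.75 ln(1 − 0.313725) = 0.282358 ≈ 0.2824.
Sp2–Sp3: 11/34 sites differ → p ≈ 0.323529, d = −0.75 ln(1 − 0.431372) = 0.423397 ≈ 0.4234.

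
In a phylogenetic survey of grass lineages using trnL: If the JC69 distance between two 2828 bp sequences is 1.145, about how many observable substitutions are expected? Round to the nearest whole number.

1660

Invert JC69: p = (3/4)(1 − e^(−4d/3)) = 0.75 × (1 − e^(-1.526667)) = 0.75 × (1 − 0.217259) = 0.587056.
Expected differing sites = pL ≈ 0.587056 × 2828 = 1660.194368 ≈ 1660.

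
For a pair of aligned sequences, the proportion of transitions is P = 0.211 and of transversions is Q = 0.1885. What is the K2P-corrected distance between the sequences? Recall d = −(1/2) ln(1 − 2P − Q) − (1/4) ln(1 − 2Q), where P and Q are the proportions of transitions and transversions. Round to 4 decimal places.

Under the Kimura two-parameter model, d = −½ ln(1 − 2P − Q) − ¼ ln(1 − 2Q).
1 − 2P − Q = 0.3895, giving −½ ln(0.3895) = 0.471446.
1 − 2Q = 0.623, giving −¼ ln(0.623) = 0.118302.
d = 0.471446 + 0.118302 = 0.589748.

0.5897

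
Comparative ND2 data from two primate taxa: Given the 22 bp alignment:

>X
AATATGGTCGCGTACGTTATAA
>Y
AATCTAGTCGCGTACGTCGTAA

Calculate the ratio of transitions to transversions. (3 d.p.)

3.000

Transitions are A↔G and C↔T; transversions are all other mismatches.
Transitions: 3. Transversions: 1.
R = 3/1 = 3.000.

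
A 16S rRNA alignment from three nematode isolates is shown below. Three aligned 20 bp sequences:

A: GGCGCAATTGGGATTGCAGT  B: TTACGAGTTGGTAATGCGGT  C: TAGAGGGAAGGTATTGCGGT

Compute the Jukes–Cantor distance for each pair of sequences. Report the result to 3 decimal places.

A–B: 9/20 sites differ → p = 0.45, d = −0.75 ln(1 − 0.6) = 0.687218 ≈ 0.687.
A–C: 11/20 sites differ → p = 0.55, d = −0.75 ln(1 − 0.733333) = 0.991316 ≈ 0.991.
B–C: 7/20 sites differ → p = 0.35, d = −0.75 ln(1 − 0.466667) = 0.471457 ≈ 0.471.

d(A,B) = 0.687, d(A,C) = 0.991, d(B,C) = 0.471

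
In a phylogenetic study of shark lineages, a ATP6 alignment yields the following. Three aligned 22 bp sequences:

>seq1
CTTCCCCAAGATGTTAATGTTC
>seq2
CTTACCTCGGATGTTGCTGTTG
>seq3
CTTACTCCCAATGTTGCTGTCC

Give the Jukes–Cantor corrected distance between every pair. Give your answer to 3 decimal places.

d(seq1,seq2) = 0.414, d(seq1,seq3) = 0.497, d(seq2,seq3) = 0.339

seq1–seq2: 7/22 sites differ → p ≈ 0.318182, d = −0.75 ln(1 − 0.424243) = 0.414052 ≈ 0.414.
seq1–seq3: 8/22 sites differ → p ≈ 0.363636, d = −0.75 ln(1 − 0.484848) = 0.497470 ≈ 0.497.
seq2–seq3: 6/22 sites differ → p ≈ 0.272727, d = −0.75 ln(1 − 0.363636) = 0.338988 ≈ 0.339.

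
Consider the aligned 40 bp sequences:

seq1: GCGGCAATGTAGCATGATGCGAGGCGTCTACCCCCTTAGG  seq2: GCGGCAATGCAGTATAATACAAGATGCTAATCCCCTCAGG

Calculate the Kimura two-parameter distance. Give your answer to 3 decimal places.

Of 40 sites, 11 differences are transitions and 1 are transversions, so P = 11/40 = 0.275 and Q = 1/40 = 0.025.
Under the Kimura two-parameter model, d = −½ ln(1 − 2P − Q) − ¼ ln(1 − 2Q).
1 − 2P − Q = 0.425, giving −½ ln(0.425) = 0.427833.
1 − 2Q = 0.95, giving −¼ ln(0.95) = 0.012823.
d = 0.427833 + 0.012823 = 0.440656.

0.441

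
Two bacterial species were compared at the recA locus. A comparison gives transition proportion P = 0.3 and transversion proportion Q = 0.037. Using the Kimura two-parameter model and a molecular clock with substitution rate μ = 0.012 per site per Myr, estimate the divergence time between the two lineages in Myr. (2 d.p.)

21.91

Under the Kimura two-parameter model, d = −½ ln(1 − 2P − Q) − ¼ ln(1 − 2Q).
1 − 2P − Q = 0.363, giving −½ ln(0.363) = 0.506676.
1 − 2Q = 0.926, giving −¼ ln(0.926) = 0.019220.
d = 0.506676 + 0.019220 = 0.525896.
Under a molecular clock d = 2μt, so t = d/(2μ) = 0.525896 / (2 × 0.012) = 21.91 Myr.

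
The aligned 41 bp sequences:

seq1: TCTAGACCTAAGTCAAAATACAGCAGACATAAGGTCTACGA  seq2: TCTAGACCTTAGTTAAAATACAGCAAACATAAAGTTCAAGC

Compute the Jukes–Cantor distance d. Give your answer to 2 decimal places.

0.23

The sequences differ at 8 of 41 sites (10, 14, 26, 33, 36, 37, 39, 41), so p = 8/41 ≈ 0.195122.
d = −(3/4) ln(1 − 4p/3) = −0.75 ln(1 − 0.260163) = −0.75 ln(0.739837)
  = −0.75 × (-0.301325) = 0.225994 substitutions/site.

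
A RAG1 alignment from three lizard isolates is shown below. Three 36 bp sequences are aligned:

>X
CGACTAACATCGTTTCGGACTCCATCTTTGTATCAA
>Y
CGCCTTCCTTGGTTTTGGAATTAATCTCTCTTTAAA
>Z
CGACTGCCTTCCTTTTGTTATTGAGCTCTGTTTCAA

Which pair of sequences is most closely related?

X–Y: 13/36 differ, p = 0.361, d = 0.493.
X–Z: 13/36 differ, p = 0.361, d = 0.493.
Y–Z: 10/36 differ, p = 0.278, d = 0.347.
The smallest distance is between Y and Z.

Y and Z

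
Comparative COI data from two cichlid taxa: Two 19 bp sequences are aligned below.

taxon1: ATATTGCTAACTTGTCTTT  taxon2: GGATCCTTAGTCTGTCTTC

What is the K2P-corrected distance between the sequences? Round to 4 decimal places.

Of 19 sites, 7 differences are transitions and 2 are transversions, so P = 7/19 ≈ 0.368421 and Q = 2/19 ≈ 0.105263.
Under the Kimura two-parameter model, d = −½ ln(1 − 2P − Q) − ¼ ln(1 − 2Q).
1 − 2P − Q = 0.157895, giving −½ ln(0.157895) = 0.922913.
1 − 2Q = 0.789474, giving −¼ ln(0.789474) = 0.059097.
d = 0.922913 + 0.059097 = 0.982010.

0.9820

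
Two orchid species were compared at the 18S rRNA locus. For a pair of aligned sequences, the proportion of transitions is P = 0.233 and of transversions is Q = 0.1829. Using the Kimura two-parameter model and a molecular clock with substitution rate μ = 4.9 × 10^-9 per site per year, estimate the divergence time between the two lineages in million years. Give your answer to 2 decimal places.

Under the Kimura two-parameter model, d = −½ ln(1 − 2P − Q) − ¼ ln(1 − 2Q).
1 − 2P − Q = 0.3511, giving −½ ln(0.3511) = 0.523342.
1 − 2Q = 0.6342, giving −¼ ln(0.6342) = 0.113848.
d = 0.523342 + 0.113848 = 0.637190.
Under a molecular clock d = 2μt, so t = d/(2μ) = 0.637190 / (2 × 4.9 × 10^-9) = 65.02 million years.

65.02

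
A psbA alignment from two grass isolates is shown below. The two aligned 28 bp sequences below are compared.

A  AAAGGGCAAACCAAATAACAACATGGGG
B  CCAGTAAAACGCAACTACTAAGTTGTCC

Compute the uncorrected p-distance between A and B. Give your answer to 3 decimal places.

The sequences differ at 15 of 28 positions.
p = 15/28 = 0.535714… ≈ 0.536 (to 3 d.p.).

0.536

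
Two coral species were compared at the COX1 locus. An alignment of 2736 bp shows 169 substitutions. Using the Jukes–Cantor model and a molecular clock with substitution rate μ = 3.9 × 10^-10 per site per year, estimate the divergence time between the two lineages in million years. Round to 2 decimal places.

p = 169/2736 ≈ 0.061769.
d = −(3/4) ln(1 − 4p/3) = −0.75 ln(1 − 0.082359) = −0.75 ln(0.917641)
  = −0.75 × (-0.085949) = 0.064462 substitutions/site.
Under a molecular clock d = 2μt, so t = d/(2μ) = 0.064462 / (2 × 3.9 × 10^-10) = 82.64 million years.

82.64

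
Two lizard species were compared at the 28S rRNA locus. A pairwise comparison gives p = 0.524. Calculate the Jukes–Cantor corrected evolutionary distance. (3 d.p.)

d = −(3/4) ln(1 − 4p/3) = −0.75 ln(1 − 0.698667) = −0.75 ln(0.301333)
  = −0.75 × (-1.199539) = 0.899654 substitutions/site.

0.900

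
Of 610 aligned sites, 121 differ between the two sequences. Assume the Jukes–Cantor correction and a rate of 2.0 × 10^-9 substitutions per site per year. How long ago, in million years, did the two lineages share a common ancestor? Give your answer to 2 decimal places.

57.60

p = 121/610 ≈ 0.198361.
d = −(3/4) ln(1 − 4p/3) = −0.75 ln(1 − 0.264481) = −0.75 ln(0.735519)
  = −0.75 × (-0.307179) = 0.230384 substitutions/site.
Under a molecular clock d = 2μt, so t = d/(2μ) = 0.230384 / (2 × 2.0 × 10^-9) = 57.60 million years.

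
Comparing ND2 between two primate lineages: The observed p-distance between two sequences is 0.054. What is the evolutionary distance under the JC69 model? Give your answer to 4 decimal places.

0.0560

d = −(3/4) ln(1 − 4p/3) = −0.75 ln(1 − 0.072) = −0.75 ln(0.928)
  = −0.75 × (-0.074724) = 0.056043 substitutions/site.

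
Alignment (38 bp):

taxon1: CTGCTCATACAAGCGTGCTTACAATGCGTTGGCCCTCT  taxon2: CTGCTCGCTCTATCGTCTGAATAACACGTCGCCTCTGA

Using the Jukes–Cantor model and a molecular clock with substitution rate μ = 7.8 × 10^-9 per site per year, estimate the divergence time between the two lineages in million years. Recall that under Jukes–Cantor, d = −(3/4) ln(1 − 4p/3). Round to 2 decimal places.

43.63

The sequences differ at 17 of 38 sites, so p = 17/38 ≈ 0.447368.
d = −(3/4) ln(1 − 4p/3) = −0.75 ln(1 − 0.596491) = −0.75 ln(0.403509)
  = −0.75 × (-0.907556) = 0.680667 substitutions/site.
Under a molecular clock d = 2μt, so t = d/(2μ) = 0.680667 / (2 × 7.8 × 10^-9) = 43.63 million years.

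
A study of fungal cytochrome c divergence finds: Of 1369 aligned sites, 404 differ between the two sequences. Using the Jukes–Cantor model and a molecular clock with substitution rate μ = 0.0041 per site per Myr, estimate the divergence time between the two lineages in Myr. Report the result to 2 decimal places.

p = 404/1369 ≈ 0.295106.
d = −(3/4) ln(1 − 4p/3) = −0.75 ln(1 − 0.393475) = −0.75 ln(0.606525)
  = −0.75 × (-0.500009) = 0.375007 substitutions/site.
Under a molecular clock d = 2μt, so t = d/(2μ) = 0.375007 / (2 × 0.0041) = 45.73 Myr.

45.73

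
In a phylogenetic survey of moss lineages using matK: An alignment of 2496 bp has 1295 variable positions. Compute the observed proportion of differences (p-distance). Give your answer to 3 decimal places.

p = 1295/2496 = 0.518830… ≈ 0.519 (to 3 d.p.).

0.519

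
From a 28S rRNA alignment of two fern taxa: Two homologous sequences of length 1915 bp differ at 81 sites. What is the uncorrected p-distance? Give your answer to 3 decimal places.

0.042

p = 81/1915 = 0.042297… ≈ 0.042 (to 3 d.p.).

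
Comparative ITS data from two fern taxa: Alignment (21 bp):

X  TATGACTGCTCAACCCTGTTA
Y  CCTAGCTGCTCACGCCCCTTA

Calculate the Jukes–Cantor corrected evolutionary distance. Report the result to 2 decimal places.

The sequences differ at 8 of 21 sites (1, 2, 4, 5, 13, 14, 17, 18), so p = 8/21 ≈ 0.380952.
d = −(3/4) ln(1 − 4p/3) = −0.75 ln(1 − 0.507936) = −0.75 ln(0.492064)
  = −0.75 × (-0.709146) = 0.531860 substitutions/site.

0.53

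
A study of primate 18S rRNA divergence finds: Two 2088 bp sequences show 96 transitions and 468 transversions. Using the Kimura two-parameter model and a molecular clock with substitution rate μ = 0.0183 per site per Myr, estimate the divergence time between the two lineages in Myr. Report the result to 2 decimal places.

9.25

P = 96/2088 ≈ 0.045977 and Q = 468/2088 ≈ 0.224138.
Under the Kimura two-parameter model, d = −½ ln(1 − 2P − Q) − ¼ ln(1 − 2Q).
1 − 2P − Q = 0.683908, giving −½ ln(0.683908) = 0.189966.
1 − 2Q = 0.551724, giving −¼ ln(0.551724) = 0.148677.
d = 0.189966 + 0.148677 = 0.338643.
Under a molecular clock d = 2μt, so t = d/(2μ) = 0.338643 / (2 × 0.0183) = 9.25 Myr.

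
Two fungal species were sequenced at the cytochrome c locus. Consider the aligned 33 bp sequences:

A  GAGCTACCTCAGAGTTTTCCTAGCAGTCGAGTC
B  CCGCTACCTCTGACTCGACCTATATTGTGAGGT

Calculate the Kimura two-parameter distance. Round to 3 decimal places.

Of 33 sites, 3 differences are transitions and 12 are transversions, so P = 3/33 ≈ 0.090909 and Q = 12/33 ≈ 0.363636.
Under the Kimura two-parameter model, d = −½ ln(1 − 2P − Q) − ¼ ln(1 − 2Q).
1 − 2P − Q = 0.454546, giving −½ ln(0.454546) = 0.394228.
1 − 2Q = 0.272728, giving −¼ ln(0.272728) = 0.324820.
d = 0.394228 + 0.324820 = 0.719048.

0.719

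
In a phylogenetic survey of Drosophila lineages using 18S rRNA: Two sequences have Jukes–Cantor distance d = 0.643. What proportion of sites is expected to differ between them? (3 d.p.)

0.432

p = (3/4)(1 − e^(−4d/3)) = 0.75 × (1 − e^(-0.857333)) = 0.75 × (1 − 0.424292) = 0.431781.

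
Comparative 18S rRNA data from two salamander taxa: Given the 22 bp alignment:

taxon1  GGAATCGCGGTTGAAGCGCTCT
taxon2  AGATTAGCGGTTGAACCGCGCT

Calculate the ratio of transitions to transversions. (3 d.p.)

Transitions are A↔G and C↔T; transversions are all other mismatches.
Transitions: 1. Transversions: 4.
R = 1/4 = 0.250.

0.250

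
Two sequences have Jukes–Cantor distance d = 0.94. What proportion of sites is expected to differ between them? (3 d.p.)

p = (3/4)(1 − e^(−4d/3)) = 0.75 × (1 − e^(-1.253333)) = 0.75 × (1 − 0.285551) = 0.535837.

0.536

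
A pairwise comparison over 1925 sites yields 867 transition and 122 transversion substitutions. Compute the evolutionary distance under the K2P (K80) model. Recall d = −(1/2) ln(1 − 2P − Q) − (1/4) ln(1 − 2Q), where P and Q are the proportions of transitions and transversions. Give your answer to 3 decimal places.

1.698

P = 867/1925 ≈ 0.45039 and Q = 122/1925 ≈ 0.063377.
Under the Kimura two-parameter model, d = −½ ln(1 − 2P − Q) − ¼ ln(1 − 2Q).
1 − 2P − Q = 0.035843, giving −½ ln(0.035843) = 1.664303.
1 − 2Q = 0.873246, giving −¼ ln(0.873246) = 0.033884.
d = 1.664303 + 0.033884 = 1.698187.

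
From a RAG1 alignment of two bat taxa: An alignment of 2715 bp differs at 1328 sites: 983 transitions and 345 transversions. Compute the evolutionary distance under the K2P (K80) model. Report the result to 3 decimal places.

P = 983/2715 ≈ 0.362063 and Q = 345/2715 ≈ 0.127072.
Under the Kimura two-parameter model, d = −½ ln(1 − 2P − Q) − ¼ ln(1 − 2Q).
1 − 2P − Q = 0.148802, giving −½ ln(0.148802) = 0.952569.
1 − 2Q = 0.745856, giving −¼ ln(0.745856) = 0.073306.
d = 0.952569 + 0.073306 = 1.025875.

1.026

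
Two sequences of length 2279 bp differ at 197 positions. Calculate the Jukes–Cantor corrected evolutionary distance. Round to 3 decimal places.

0.092

p = 197/2279 ≈ 0.086441.
d = −(3/4) ln(1 − 4p/3) = −0.75 ln(1 − 0.115255) = −0.75 ln(0.884745)
  = −0.75 × (-0.122456) = 0.091842 substitutions/site.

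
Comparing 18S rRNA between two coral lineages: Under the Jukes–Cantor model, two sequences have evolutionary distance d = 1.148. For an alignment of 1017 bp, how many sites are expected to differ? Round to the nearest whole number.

Invert JC69: p = (3/4)(1 − e^(−4d/3)) = 0.75 × (1 − e^(-1.530667)) = 0.75 × (1 − 0.216391) = 0.587707.
Expected differing sites = pL ≈ 0.587707 × 1017 = 597.698019 ≈ 598.

598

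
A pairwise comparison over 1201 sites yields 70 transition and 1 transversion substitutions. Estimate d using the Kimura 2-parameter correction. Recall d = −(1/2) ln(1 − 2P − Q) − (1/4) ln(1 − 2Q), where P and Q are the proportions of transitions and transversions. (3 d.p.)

0.063

P = 70/1201 ≈ 0.058285 and Q = 1/1201 ≈ 0.000833.
Under the Kimura two-parameter model, d = −½ ln(1 − 2P − Q) − ¼ ln(1 − 2Q).
1 − 2P − Q = 0.882597, giving −½ ln(0.882597) = 0.062443.
1 − 2Q = 0.998334, giving −¼ ln(0.998334) = 0.000417.
d = 0.062443 + 0.000417 = 0.062860.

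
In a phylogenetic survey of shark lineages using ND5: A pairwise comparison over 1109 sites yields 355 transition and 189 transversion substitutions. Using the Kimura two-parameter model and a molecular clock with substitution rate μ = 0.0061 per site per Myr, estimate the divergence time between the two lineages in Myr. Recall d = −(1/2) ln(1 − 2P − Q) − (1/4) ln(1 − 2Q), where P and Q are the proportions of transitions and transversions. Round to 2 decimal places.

76.74

P = 355/1109 ≈ 0.320108 and Q = 189/1109 ≈ 0.170424.
Under the Kimura two-parameter model, d = −½ ln(1 − 2P − Q) − ¼ ln(1 − 2Q).
1 − 2P − Q = 0.18936, giving −½ ln(0.18936) = 0.832053.
1 − 2Q = 0.659152, giving −¼ ln(0.659152) = 0.104200.
d = 0.832053 + 0.104200 = 0.936253.
Under a molecular clock d = 2μt, so t = d/(2μ) = 0.936253 / (2 × 0.0061) = 76.74 Myr.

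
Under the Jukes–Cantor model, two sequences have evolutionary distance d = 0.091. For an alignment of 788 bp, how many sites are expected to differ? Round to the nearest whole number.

Invert JC69: p = (3/4)(1 − e^(−4d/3)) = 0.75 × (1 − e^(-0.121333)) = 0.75 × (1 − 0.885739) = 0.085696.
Expected differing sites = pL ≈ 0.085696 × 788 = 67.528448 ≈ 68.

68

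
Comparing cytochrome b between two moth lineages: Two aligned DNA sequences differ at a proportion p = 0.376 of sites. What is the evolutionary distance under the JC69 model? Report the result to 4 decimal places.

0.5219

d = −(3/4) ln(1 − 4p/3) = −0.75 ln(1 − 0.501333) = −0.75 ln(0.498667)
  = −0.75 × (-0.695817) = 0.521863 substitutions/site.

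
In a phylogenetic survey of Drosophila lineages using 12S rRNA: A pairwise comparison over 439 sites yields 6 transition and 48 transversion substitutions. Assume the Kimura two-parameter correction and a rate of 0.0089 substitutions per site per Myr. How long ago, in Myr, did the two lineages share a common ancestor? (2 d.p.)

P = 6/439 ≈ 0.013667 and Q = 48/439 ≈ 0.109339.
Under the Kimura two-parameter model, d = −½ ln(1 − 2P − Q) − ¼ ln(1 − 2Q).
1 − 2P − Q = 0.863327, giving −½ ln(0.863327) = 0.073481.
1 − 2Q = 0.781322, giving −¼ ln(0.781322) = 0.061692.
d = 0.073481 + 0.061692 = 0.135173.
Under a molecular clock d = 2μt, so t = d/(2μ) = 0.135173 / (2 × 0.0089) = 7.59 Myr.

7.59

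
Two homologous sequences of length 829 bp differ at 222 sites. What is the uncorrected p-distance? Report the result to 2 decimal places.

0.27

p = 222/829 = 0.267792… ≈ 0.27 (to 2 d.p.).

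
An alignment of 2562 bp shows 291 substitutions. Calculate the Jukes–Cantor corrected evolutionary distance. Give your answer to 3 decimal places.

0.123

p = 291/2562 ≈ 0.113583.
d = −(3/4) ln(1 − 4p/3) = −0.75 ln(1 − 0.151444) = −0.75 ln(0.848556)
  = −0.75 × (-0.164219) = 0.123164 substitutions/site.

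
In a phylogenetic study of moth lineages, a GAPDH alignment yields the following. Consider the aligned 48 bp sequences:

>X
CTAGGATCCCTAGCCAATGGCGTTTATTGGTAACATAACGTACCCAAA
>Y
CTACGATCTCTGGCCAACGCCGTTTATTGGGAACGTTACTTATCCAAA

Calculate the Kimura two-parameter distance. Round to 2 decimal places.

Of 48 sites, 5 differences are transitions and 5 are transversions, so P = 5/48 ≈ 0.104167 and Q = 5/48 ≈ 0.104167.
Under the Kimura two-parameter model, d = −½ ln(1 − 2P − Q) − ¼ ln(1 − 2Q).
1 − 2P − Q = 0.687499, giving −½ ln(0.687499) = 0.187347.
1 − 2Q = 0.791666, giving −¼ ln(0.791666) = 0.058404.
d = 0.187347 + 0.058404 = 0.245751.

0.25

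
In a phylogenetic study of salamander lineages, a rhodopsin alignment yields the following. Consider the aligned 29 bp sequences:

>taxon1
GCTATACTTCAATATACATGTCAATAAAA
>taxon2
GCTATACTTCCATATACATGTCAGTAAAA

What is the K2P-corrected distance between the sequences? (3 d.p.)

Of 29 sites, 1 differences are transitions and 1 are transversions, so P = 1/29 ≈ 0.034483 and Q = 1/29 ≈ 0.034483.
Under the Kimura two-parameter model, d = −½ ln(1 − 2P − Q) − ¼ ln(1 − 2Q).
1 − 2P − Q = 0.896551, giving −½ ln(0.896551) = 0.054600.
1 − 2Q = 0.931034, giving −¼ ln(0.931034) = 0.017865.
d = 0.054600 + 0.017865 = 0.072465.

0.072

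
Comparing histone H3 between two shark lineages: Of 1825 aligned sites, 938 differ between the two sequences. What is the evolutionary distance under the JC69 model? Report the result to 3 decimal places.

0.867

p = 938/1825 ≈ 0.513973.
d = −(3/4) ln(1 − 4p/3) = −0.75 ln(1 − 0.685297) = −0.75 ln(0.314703)
  = −0.75 × (-1.156126) = 0.867095 substitutions/site.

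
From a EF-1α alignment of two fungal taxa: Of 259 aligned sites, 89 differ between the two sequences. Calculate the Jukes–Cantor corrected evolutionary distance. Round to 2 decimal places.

p = 89/259 ≈ 0.343629.
d = −(3/4) ln(1 − 4p/3) = −0.75 ln(1 − 0.458172) = −0.75 ln(0.541828)
  = −0.75 × (-0.612807) = 0.459605 substitutions/site.

0.46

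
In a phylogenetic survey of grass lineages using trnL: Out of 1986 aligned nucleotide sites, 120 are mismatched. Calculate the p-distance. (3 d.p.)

0.060

p = 120/1986 = 0.060422… ≈ 0.060 (to 3 d.p.).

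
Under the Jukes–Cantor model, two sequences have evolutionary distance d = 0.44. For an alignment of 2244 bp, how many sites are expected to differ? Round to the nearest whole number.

747

Invert JC69: p = (3/4)(1 − e^(−4d/3)) = 0.75 × (1 − e^(-0.586667)) = 0.75 × (1 − 0.556178) = 0.332867.
Expected differing sites = pL ≈ 0.332867 × 2244 = 746.953548 ≈ 747.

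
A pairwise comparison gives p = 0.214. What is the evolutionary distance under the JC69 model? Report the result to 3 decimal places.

0.252

d = −(3/4) ln(1 − 4p/3) = −0.75 ln(1 − 0.285333) = −0.75 ln(0.714667)
  = −0.75 × (-0.335939) = 0.251954 substitutions/site.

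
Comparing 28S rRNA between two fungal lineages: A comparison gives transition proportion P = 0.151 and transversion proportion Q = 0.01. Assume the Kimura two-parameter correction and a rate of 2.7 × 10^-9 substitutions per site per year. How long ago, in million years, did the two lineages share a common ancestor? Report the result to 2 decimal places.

Under the Kimura two-parameter model, d = −½ ln(1 − 2P − Q) − ¼ ln(1 − 2Q).
1 − 2P − Q = 0.688, giving −½ ln(0.688) = 0.186983.
1 − 2Q = 0.98, giving −¼ ln(0.98) = 0.005051.
d = 0.186983 + 0.005051 = 0.192034.
Under a molecular clock d = 2μt, so t = d/(2μ) = 0.192034 / (2 × 2.7 × 10^-9) = 35.56 million years.

35.56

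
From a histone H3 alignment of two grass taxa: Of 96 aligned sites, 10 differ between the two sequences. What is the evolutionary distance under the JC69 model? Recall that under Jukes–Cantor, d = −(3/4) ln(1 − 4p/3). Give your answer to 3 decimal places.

p = 10/96 ≈ 0.104167.
d = −(3/4) ln(1 − 4p/3) = −0.75 ln(1 − 0.138889) = −0.75 ln(0.861111)
  = −0.75 × (-0.149532) = 0.112149 substitutions/site.

0.112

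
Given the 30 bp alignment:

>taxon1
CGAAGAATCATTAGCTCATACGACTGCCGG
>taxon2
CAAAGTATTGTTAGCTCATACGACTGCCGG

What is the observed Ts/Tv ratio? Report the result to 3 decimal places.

Transitions are A↔G and C↔T; transversions are all other mismatches.
Transitions: 3. Transversions: 1.
R = 3/1 = 3.000.

3.000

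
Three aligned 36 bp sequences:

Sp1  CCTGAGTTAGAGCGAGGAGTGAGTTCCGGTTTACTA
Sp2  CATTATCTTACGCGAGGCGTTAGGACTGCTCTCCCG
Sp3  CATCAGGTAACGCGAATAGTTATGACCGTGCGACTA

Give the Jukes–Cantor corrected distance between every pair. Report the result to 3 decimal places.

Sp1–Sp2: 17/36 sites differ → p ≈ 0.472222, d = −0.75 ln(1 − 0.629629) = 0.744938 ≈ 0.745.
Sp1–Sp3: 15/36 sites differ → p ≈ 0.416667, d = −0.75 ln(1 − 0.555556) = 0.608198 ≈ 0.608.
Sp2–Sp3: 15/36 sites differ → p ≈ 0.416667, d = −0.75 ln(1 − 0.555556) = 0.608198 ≈ 0.608.

d(Sp1,Sp2) = 0.745, d(Sp1,Sp3) = 0.608, d(Sp2,Sp3) = 0.608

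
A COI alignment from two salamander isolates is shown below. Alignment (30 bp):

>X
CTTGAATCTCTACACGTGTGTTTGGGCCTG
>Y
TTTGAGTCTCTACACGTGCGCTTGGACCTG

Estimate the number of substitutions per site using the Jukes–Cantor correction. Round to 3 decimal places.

The sequences differ at 5 of 30 sites (1, 6, 19, 21, 26), so p = 5/30 ≈ 0.166667.
d = −(3/4) ln(1 − 4p/3) = −0.75 ln(1 − 0.222223) = −0.75 ln(0.777777)
  = −0.75 × (-0.251315) = 0.188486 substitutions/site.

0.188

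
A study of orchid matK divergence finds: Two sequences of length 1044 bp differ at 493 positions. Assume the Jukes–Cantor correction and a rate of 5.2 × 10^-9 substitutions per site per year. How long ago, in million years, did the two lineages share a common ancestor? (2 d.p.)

p = 493/1044 ≈ 0.472222.
d = −(3/4) ln(1 − 4p/3) = −0.75 ln(1 − 0.629629) = −0.75 ln(0.370371)
  = −0.75 × (-0.993250) = 0.744938 substitutions/site.
Under a molecular clock d = 2μt, so t = d/(2μ) = 0.744938 / (2 × 5.2 × 10^-9) = 71.63 million years.

71.63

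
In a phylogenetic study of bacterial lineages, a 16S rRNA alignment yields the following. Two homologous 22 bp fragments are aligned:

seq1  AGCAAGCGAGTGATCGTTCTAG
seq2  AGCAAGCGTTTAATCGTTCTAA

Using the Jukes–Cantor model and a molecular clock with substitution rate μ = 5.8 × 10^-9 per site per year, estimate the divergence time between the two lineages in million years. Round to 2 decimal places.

The sequences differ at 4 of 22 sites (9, 10, 12, 22), so p = 4/22 ≈ 0.181818.
d = −(3/4) ln(1 − 4p/3) = −0.75 ln(1 − 0.242424) = −0.75 ln(0.757576)
  = −0.75 × (-0.277631) = 0.208223 substitutions/site.
Under a molecular clock d = 2μt, so t = d/(2μ) = 0.208223 / (2 × 5.8 × 10^-9) = 17.95 million years.

17.95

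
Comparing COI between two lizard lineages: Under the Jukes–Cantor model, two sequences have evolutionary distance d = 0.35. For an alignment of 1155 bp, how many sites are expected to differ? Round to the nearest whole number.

323

Invert JC69: p = (3/4)(1 − e^(−4d/3)) = 0.75 × (1 − e^(-0.466667)) = 0.75 × (1 − 0.627089) = 0.279683.
Expected differing sites = pL ≈ 0.279683 × 1155 = 323.033865 ≈ 323.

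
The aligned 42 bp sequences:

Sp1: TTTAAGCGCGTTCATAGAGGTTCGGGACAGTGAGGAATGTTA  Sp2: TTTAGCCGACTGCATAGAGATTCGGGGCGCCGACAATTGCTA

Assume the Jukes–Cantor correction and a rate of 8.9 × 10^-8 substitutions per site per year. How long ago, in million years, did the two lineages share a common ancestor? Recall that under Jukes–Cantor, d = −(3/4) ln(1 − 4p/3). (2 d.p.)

The sequences differ at 14 of 42 sites, so p = 14/42 ≈ 0.333333.
d = −(3/4) ln(1 − 4p/3) = −0.75 ln(1 − 0.444444) = −0.75 ln(0.555556)
  = −0.75 × (-0.587786) = 0.440840 substitutions/site.
Under a molecular clock d = 2μt, so t = d/(2μ) = 0.440840 / (2 × 8.9 × 10^-8) = 2.48 million years.

2.48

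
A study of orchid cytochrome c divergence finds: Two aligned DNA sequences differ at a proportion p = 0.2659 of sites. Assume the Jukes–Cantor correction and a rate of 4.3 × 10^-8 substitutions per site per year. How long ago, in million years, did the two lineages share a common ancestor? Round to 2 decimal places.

3.82

d = −(3/4) ln(1 − 4p/3) = −0.75 ln(1 − 0.354533) = −0.75 ln(0.645467)
  = −0.75 × (-0.437781) = 0.328336 substitutions/site.
Under a molecular clock d = 2μt, so t = d/(2μ) = 0.328336 / (2 × 4.3 × 10^-8) = 3.82 million years.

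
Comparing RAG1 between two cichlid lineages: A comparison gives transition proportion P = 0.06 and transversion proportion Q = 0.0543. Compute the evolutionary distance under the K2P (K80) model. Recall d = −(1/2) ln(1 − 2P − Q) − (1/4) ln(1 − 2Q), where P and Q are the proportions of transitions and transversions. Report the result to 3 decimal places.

0.125

Under the Kimura two-parameter model, d = −½ ln(1 − 2P − Q) − ¼ ln(1 − 2Q).
1 − 2P − Q = 0.8257, giving −½ ln(0.8257) = 0.095762.
1 − 2Q = 0.8914, giving −¼ ln(0.8914) = 0.028741.
d = 0.095762 + 0.028741 = 0.124503.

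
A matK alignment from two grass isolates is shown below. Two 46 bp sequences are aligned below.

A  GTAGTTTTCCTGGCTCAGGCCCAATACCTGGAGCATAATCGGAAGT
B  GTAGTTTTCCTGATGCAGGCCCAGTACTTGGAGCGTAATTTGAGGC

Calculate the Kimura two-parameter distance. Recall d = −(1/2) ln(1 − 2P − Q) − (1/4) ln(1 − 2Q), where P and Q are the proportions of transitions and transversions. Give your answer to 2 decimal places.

Of 46 sites, 8 differences are transitions and 2 are transversions, so P = 8/46 ≈ 0.173913 and Q = 2/46 ≈ 0.043478.
Under the Kimura two-parameter model, d = −½ ln(1 − 2P − Q) − ¼ ln(1 − 2Q).
1 − 2P − Q = 0.608696, giving −½ ln(0.608696) = 0.248218.
1 − 2Q = 0.913044, giving −¼ ln(0.913044) = 0.022743.
d = 0.248218 + 0.022743 = 0.270961.

0.27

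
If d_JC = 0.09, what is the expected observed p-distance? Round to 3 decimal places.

p = (3/4)(1 − e^(−4d/3)) = 0.75 × (1 − e^(-0.12)) = 0.75 × (1 − 0.886920) = 0.084810.

0.085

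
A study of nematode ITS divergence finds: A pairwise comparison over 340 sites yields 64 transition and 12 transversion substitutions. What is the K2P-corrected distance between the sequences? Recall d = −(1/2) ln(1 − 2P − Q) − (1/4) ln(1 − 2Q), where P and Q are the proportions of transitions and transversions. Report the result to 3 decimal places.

0.284

P = 64/340 ≈ 0.188235 and Q = 12/340 ≈ 0.035294.
Under the Kimura two-parameter model, d = −½ ln(1 − 2P − Q) − ¼ ln(1 − 2Q).
1 − 2P − Q = 0.588236, giving −½ ln(0.588236) = 0.265314.
1 − 2Q = 0.929412, giving −¼ ln(0.929412) = 0.018301.
d = 0.265314 + 0.018301 = 0.283615.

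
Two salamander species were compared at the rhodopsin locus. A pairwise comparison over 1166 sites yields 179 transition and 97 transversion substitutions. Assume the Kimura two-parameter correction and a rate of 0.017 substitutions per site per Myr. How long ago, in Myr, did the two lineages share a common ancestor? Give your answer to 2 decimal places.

P = 179/1166 ≈ 0.153516 and Q = 97/1166 ≈ 0.08319.
Under the Kimura two-parameter model, d = −½ ln(1 − 2P − Q) − ¼ ln(1 − 2Q).
1 − 2P − Q = 0.609778, giving −½ ln(0.609778) = 0.247330.
1 − 2Q = 0.83362, giving −¼ ln(0.83362) = 0.045494.
d = 0.247330 + 0.045494 = 0.292824.
Under a molecular clock d = 2μt, so t = d/(2μ) = 0.292824 / (2 × 0.017) = 8.61 Myr.

8.61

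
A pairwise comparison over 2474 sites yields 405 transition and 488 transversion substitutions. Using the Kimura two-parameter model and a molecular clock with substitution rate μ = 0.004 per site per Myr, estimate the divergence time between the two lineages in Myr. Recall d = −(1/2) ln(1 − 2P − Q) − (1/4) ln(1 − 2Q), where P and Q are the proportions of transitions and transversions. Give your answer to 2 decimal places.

P = 405/2474 ≈ 0.163703 and Q = 488/2474 ≈ 0.197251.
Under the Kimura two-parameter model, d = −½ ln(1 − 2P − Q) − ¼ ln(1 − 2Q).
1 − 2P − Q = 0.475343, giving −½ ln(0.475343) = 0.371859.
1 − 2Q = 0.605498, giving −¼ ln(0.605498) = 0.125426.
d = 0.371859 + 0.125426 = 0.497285.
Under a molecular clock d = 2μt, so t = d/(2μ) = 0.497285 / (2 × 0.004) = 62.16 Myr.

62.16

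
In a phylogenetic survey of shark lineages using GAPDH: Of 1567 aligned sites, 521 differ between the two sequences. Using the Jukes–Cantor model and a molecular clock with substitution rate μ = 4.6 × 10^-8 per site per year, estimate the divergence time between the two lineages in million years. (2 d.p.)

p = 521/1567 ≈ 0.332482.
d = −(3/4) ln(1 − 4p/3) = −0.75 ln(1 − 0.443309) = −0.75 ln(0.556691)
  = −0.75 × (-0.585745) = 0.439309 substitutions/site.
Under a molecular clock d = 2μt, so t = d/(2μ) = 0.439309 / (2 × 4.6 × 10^-8) = 4.78 million years.

4.78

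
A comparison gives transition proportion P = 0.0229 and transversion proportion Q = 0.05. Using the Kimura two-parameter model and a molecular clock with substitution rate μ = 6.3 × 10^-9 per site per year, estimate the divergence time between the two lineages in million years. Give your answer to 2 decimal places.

Under the Kimura two-parameter model, d = −½ ln(1 − 2P − Q) − ¼ ln(1 − 2Q).
1 − 2P − Q = 0.9042, giving −½ ln(0.9042) = 0.050352.
1 − 2Q = 0.9, giving −¼ ln(0.9) = 0.026340.
d = 0.050352 + 0.026340 = 0.076692.
Under a molecular clock d = 2μt, so t = d/(2μ) = 0.076692 / (2 × 6.3 × 10^-9) = 6.09 million years.

6.09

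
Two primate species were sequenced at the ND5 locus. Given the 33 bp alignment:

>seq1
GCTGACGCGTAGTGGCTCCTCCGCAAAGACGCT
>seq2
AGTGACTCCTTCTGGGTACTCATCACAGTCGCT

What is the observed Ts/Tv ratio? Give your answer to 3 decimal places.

Transitions are A↔G and C↔T; transversions are all other mismatches.
Transitions: 1. Transversions: 11.
R = 1/11 = 0.090909… ≈ 0.091 (to 3 d.p.).

0.091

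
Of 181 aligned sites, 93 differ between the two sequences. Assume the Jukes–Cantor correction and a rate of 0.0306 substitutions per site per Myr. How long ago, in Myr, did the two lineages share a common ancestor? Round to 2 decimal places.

p = 93/181 ≈ 0.513812.
d = −(3/4) ln(1 − 4p/3) = −0.75 ln(1 − 0.685083) = −0.75 ln(0.314917)
  = −0.75 × (-1.155446) = 0.866585 substitutions/site.
Under a molecular clock d = 2μt, so t = d/(2μ) = 0.866585 / (2 × 0.0306) = 14.16 Myr.

14.16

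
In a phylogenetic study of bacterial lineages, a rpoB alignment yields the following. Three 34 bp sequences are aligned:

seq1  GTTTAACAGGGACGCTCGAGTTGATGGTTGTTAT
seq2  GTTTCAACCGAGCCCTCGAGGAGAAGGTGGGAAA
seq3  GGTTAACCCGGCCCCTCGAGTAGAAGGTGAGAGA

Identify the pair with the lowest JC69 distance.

seq2 and seq3

seq1–seq2: 14/34 differ, p = 0.412, d = 0.597.
seq1–seq3: 13/34 differ, p = 0.382, d = 0.535.
seq2–seq3: 8/34 differ, p = 0.235, d = 0.282.
The smallest distance is between seq2 and seq3.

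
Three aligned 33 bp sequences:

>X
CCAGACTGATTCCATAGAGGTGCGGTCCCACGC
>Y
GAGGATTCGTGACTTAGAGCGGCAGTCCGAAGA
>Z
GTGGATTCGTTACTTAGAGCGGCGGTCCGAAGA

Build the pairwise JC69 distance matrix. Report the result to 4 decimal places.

X–Y: 15/33 sites differ → p ≈ 0.454545, d = −0.75 ln(1 − 0.60606) = 0.698667 ≈ 0.6987.
X–Z: 13/33 sites differ → p ≈ 0.393939, d = −0.75 ln(1 − 0.525252) = 0.558728 ≈ 0.5587.
Y–Z: 3/33 sites differ → p ≈ 0.090909, d = −0.75 ln(1 − 0.121212) = 0.096909 ≈ 0.0969.

d(X,Y) = 0.6987, d(X,Z) = 0.5587, d(Y,Z) = 0.0969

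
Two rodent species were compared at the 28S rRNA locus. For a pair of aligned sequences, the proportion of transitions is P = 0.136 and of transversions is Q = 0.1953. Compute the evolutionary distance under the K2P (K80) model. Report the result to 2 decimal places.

Under the Kimura two-parameter model, d = −½ ln(1 − 2P − Q) − ¼ ln(1 − 2Q).
1 − 2P − Q = 0.5327, giving −½ ln(0.5327) = 0.314898.
1 − 2Q = 0.6094, giving −¼ ln(0.6094) = 0.123820.
d = 0.314898 + 0.123820 = 0.438718.

0.44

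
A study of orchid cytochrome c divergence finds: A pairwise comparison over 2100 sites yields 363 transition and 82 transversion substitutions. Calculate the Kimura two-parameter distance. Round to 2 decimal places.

0.26

P = 363/2100 ≈ 0.172857 and Q = 82/2100 ≈ 0.039048.
Under the Kimura two-parameter model, d = −½ ln(1 − 2P − Q) − ¼ ln(1 − 2Q).
1 − 2P − Q = 0.615238, giving −½ ln(0.615238) = 0.242873.
1 − 2Q = 0.921904, giving −¼ ln(0.921904) = 0.020329.
d = 0.242873 + 0.020329 = 0.263202.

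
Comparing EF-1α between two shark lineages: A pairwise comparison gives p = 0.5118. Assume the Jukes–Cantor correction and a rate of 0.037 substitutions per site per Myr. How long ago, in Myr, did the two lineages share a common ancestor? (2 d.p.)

11.62

d = −(3/4) ln(1 − 4p/3) = −0.75 ln(1 − 0.6824) = −0.75 ln(0.3176)
  = −0.75 × (-1.146963) = 0.860222 substitutions/site.
Under a molecular clock d = 2μt, so t = d/(2μ) = 0.860222 / (2 × 0.037) = 11.62 Myr.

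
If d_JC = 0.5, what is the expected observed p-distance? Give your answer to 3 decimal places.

0.365

p = (3/4)(1 − e^(−4d/3)) = 0.75 × (1 − e^(-0.666667)) = 0.75 × (1 − 0.513417) = 0.364937.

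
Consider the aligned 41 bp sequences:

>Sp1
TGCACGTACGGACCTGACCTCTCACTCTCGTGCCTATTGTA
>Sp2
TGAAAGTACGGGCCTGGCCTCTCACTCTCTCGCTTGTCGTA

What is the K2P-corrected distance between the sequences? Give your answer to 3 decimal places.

0.267

Of 41 sites, 6 differences are transitions and 3 are transversions, so P = 6/41 ≈ 0.146341 and Q = 3/41 ≈ 0.073171.
Under the Kimura two-parameter model, d = −½ ln(1 − 2P − Q) − ¼ ln(1 − 2Q).
1 − 2P − Q = 0.634147, giving −½ ln(0.634147) = 0.227737.
1 − 2Q = 0.853658, giving −¼ ln(0.853658) = 0.039556.
d = 0.227737 + 0.039556 = 0.267293.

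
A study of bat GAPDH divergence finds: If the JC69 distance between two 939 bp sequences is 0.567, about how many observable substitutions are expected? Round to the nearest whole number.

Invert JC69: p = (3/4)(1 − e^(−4d/3)) = 0.75 × (1 − e^(-0.756)) = 0.75 × (1 − 0.469541) = 0.397844.
Expected differing sites = pL ≈ 0.397844 × 939 = 373.575516 ≈ 374.

374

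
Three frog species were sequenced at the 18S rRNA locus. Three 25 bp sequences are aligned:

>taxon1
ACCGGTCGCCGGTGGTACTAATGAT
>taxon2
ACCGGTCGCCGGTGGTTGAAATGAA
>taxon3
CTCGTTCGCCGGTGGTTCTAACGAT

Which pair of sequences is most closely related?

taxon1 and taxon2

taxon1–taxon2: 4/25 differ, p = 0.160, d = 0.180.
taxon1–taxon3: 5/25 differ, p = 0.200, d = 0.233.
taxon2–taxon3: 7/25 differ, p = 0.280, d = 0.351.
The smallest distance is between taxon1 and taxon2.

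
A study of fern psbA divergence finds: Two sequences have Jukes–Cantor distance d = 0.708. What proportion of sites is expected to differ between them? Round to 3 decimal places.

0.458

p = (3/4)(1 − e^(−4d/3)) = 0.75 × (1 − e^(-0.944)) = 0.75 × (1 − 0.389068) = 0.458199.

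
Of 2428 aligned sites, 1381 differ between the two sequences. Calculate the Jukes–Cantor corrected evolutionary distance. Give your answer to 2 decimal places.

p = 1381/2428 ≈ 0.568781.
d = −(3/4) ln(1 − 4p/3) = −0.75 ln(1 − 0.758375) = −0.75 ln(0.241625)
  = −0.75 × (-1.420368) = 1.065276 substitutions/site.

1.07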